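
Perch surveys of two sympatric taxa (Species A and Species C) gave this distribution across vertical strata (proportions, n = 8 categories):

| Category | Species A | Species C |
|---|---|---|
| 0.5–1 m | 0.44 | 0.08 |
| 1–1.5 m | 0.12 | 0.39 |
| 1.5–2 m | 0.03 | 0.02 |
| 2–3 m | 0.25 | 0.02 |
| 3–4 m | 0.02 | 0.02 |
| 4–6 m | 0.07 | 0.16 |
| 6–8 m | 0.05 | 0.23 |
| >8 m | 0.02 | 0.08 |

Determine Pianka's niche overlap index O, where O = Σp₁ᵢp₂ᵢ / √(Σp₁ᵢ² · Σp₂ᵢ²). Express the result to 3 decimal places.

0.429

Σ p₁ᵢp₂ᵢ = 0.0352 + 0.0468 + 0.0006 + 0.0050 + 0.0004 + 0.0112 + 0.0115 + 0.0016 = 0.1123
Σp_1ᵢ² = 0.44² + 0.12² + 0.03² + 0.25² + 0.02² + 0.07² + 0.05² + 0.02² = 0.1936 + 0.0144 + 0.0009 + 0.0625 + 0.0004 + 0.0049 + 0.0025 + 0.0004 = 0.2796
Σp_2ᵢ² = 0.08² + 0.39² + 0.02² + 0.02² + 0.02² + 0.16² + 0.23² + 0.08² = 0.0064 + 0.1521 + 0.0004 + 0.0004 + 0.0004 + 0.0256 + 0.0529 + 0.0064 = 0.2446
O = 0.1123 / √(0.2796 × 0.2446) = 0.1123 / 0.261515 = 0.42942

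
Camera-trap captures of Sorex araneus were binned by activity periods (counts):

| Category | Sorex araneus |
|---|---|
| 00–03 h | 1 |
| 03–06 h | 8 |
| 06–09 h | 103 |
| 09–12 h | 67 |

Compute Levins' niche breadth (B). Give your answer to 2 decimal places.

2.11

Proportions for Sorex araneus (n=179): 1/179=0.0056, 8/179=0.0447, 103/179=0.5754, 67/179=0.3743
Σpᵢ² = 0.0056² + 0.0447² + 0.5754² + 0.3743² = 0.000031 + 0.001998 + 0.331085 + 0.140100 = 0.473214
B = 1 / 0.473214 = 2.1132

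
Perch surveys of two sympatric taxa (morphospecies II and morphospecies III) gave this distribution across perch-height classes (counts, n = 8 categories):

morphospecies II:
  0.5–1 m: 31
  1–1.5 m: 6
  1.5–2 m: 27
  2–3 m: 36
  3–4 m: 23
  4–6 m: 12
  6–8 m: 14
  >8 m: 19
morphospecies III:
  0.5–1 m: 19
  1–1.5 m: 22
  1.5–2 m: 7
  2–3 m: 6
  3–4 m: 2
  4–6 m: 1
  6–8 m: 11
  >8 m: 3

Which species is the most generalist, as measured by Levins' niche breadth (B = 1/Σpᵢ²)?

morphospecies II

Proportions for morphospecies II (n=168): 31/168=0.1845, 6/168=0.0357, 27/168=0.1607, 36/168=0.2143, 23/168=0.1369, 12/168=0.0714, 14/168=0.0833, 19/168=0.1131
Proportions for morphospecies III (n=71): 19/71=0.2676, 22/71=0.3099, 7/71=0.0986, 6/71=0.0845, 2/71=0.0282, 1/71=0.0141, 11/71=0.1549, 3/71=0.0423
Σp_IIᵢ² = 0.1845² + 0.0357² + 0.1607² + 0.2143² + 0.1369² + 0.0714² + 0.0833² + 0.1131² = 0.034040 + 0.001274 + 0.025824 + 0.045924 + 0.018742 + 0.005098 + 0.006939 + 0.012792 = 0.150633
B_II = 1 / 0.150633 = 6.6387
Σp_IIIᵢ² = 0.2676² + 0.3099² + 0.0986² + 0.0845² + 0.0282² + 0.0141² + 0.1549² + 0.0423² = 0.071610 + 0.096038 + 0.009722 + 0.007140 + 0.000795 + 0.000199 + 0.023994 + 0.001789 = 0.211287
B_III = 1 / 0.211287 = 4.7329
Highest B → broadest niche (most generalist): morphospecies II (B = 6.64).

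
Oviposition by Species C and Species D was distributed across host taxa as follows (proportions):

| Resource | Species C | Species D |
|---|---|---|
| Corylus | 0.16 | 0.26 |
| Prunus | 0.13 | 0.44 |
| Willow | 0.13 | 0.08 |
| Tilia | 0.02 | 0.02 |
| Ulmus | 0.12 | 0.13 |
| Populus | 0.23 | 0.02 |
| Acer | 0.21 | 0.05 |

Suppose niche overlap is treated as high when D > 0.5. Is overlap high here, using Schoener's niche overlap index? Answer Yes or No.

Σ|p₁ᵢ − p₂ᵢ| = 0.10 + 0.31 + 0.05 + 0.00 + 0.01 + 0.21 + 0.16 = 0.84
D = 1 − ½ × 0.84 = 1 − 0.420 = 0.5800
D = 0.5800 > 0.5 → Yes.

Yes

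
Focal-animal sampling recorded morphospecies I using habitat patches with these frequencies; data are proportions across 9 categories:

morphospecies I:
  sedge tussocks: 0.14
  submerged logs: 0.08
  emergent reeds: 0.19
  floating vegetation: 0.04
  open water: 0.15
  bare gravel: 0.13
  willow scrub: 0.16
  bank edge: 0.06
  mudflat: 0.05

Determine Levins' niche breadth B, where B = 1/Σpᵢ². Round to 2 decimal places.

Σpᵢ² = 0.14² + 0.08² + 0.19² + 0.04² + 0.15² + 0.13² + 0.16² + 0.06² + 0.05² = 0.0196 + 0.0064 + 0.0361 + 0.0016 + 0.0225 + 0.0169 + 0.0256 + 0.0036 + 0.0025 = 0.1348
B = 1 / 0.1348 = 7.4184

7.42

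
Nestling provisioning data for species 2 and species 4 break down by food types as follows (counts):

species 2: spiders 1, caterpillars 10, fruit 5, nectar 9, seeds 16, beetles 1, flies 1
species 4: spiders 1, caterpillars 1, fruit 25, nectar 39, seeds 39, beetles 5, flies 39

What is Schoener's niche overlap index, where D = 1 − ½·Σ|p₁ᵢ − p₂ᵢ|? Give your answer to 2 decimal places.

0.65

Proportions for species 2 (n=43): 1/43=0.0233, 10/43=0.2326, 5/43=0.1163, 9/43=0.2093, 16/43=0.3721, 1/43=0.0233, 1/43=0.0233
Proportions for species 4 (n=149): 1/149=0.0067, 1/149=0.0067, 25/149=0.1678, 39/149=0.2617, 39/149=0.2617, 5/149=0.0336, 39/149=0.2617
Σ|p₁ᵢ − p₂ᵢ| = 0.0166 + 0.2259 + 0.0515 + 0.0524 + 0.1104 + 0.0103 + 0.2384 = 0.7055
D = 1 − ½ × 0.7055 = 1 − 0.35275 = 0.64725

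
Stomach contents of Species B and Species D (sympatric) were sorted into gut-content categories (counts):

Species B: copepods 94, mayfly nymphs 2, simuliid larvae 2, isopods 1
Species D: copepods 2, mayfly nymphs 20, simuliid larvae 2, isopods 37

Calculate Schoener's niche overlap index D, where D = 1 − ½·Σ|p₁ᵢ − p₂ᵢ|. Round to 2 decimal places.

Proportions for Species B (n=99): 94/99=0.9495, 2/99=0.0202, 2/99=0.0202, 1/99=0.0101
Proportions for Species D (n=61): 2/61=0.0328, 20/61=0.3279, 2/61=0.0328, 37/61=0.6066
Σ|p₁ᵢ − p₂ᵢ| = 0.9167 + 0.3077 + 0.0126 + 0.5965 = 1.8335
D = 1 − ½ × 1.8335 = 1 − 0.91675 = 0.08325

0.08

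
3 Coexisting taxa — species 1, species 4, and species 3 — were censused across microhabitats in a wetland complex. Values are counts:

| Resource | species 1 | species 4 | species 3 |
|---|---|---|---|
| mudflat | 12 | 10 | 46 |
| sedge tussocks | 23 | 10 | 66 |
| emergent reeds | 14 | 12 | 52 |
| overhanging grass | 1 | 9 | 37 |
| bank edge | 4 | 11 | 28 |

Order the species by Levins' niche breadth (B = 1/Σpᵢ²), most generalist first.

Proportions for species 1 (n=54): 12/54=0.2222, 23/54=0.4259, 14/54=0.2593, 1/54=0.0185, 4/54=0.0741
Proportions for species 4 (n=52): 10/52=0.1923, 10/52=0.1923, 12/52=0.2308, 9/52=0.1731, 11/52=0.2115
Proportions for species 3 (n=229): 46/229=0.2009, 66/229=0.2882, 52/229=0.2271, 37/229=0.1616, 28/229=0.1223
Σp_1ᵢ² = 0.2222² + 0.4259² + 0.2593² + 0.0185² + 0.0741² = 0.049373 + 0.181391 + 0.067236 + 0.000342 + 0.005491 = 0.303833
B_1 = 1 / 0.303833 = 3.2913
Σp_4ᵢ² = 0.1923² + 0.1923² + 0.2308² + 0.1731² + 0.2115² = 0.036979 + 0.036979 + 0.053269 + 0.029964 + 0.044732 = 0.201923
B_4 = 1 / 0.201923 = 4.9524
Σp_3ᵢ² = 0.2009² + 0.2882² + 0.2271² + 0.1616² + 0.1223² = 0.040361 + 0.083059 + 0.051574 + 0.026115 + 0.014957 = 0.216066
B_3 = 1 / 0.216066 = 4.6282
Ranking by B (broadest → narrowest): species 4 (4.95) > species 3 (4.63) > species 1 (3.29)

species 4 > species 3 > species 1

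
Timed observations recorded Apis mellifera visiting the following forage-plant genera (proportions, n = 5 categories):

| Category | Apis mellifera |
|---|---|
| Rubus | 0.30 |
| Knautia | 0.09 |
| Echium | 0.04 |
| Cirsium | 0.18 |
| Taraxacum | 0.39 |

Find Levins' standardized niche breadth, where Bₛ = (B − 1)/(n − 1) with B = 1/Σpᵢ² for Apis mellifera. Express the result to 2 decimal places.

0.63

Σpᵢ² = 0.30² + 0.09² + 0.04² + 0.18² + 0.39² = 0.0900 + 0.0081 + 0.0016 + 0.0324 + 0.1521 = 0.2842
B = 1 / 0.2842 = 3.5186
Bₛ = (B − 1)/(n − 1) = (3.5186 − 1)/(5 − 1) = 2.5186/4 = 0.6297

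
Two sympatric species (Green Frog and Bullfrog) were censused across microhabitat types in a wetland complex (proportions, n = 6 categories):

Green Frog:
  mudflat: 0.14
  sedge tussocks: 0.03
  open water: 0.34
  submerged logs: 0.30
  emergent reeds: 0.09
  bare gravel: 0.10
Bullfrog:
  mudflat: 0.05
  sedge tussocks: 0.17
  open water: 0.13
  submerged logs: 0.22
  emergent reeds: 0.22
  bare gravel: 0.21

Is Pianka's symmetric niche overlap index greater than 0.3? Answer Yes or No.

Yes

Σ p₁ᵢp₂ᵢ = 0.0070 + 0.0051 + 0.0442 + 0.0660 + 0.0198 + 0.0210 = 0.1631
Σp_1ᵢ² = 0.14² + 0.03² + 0.34² + 0.30² + 0.09² + 0.10² = 0.0196 + 0.0009 + 0.1156 + 0.0900 + 0.0081 + 0.0100 = 0.2442
Σp_2ᵢ² = 0.05² + 0.17² + 0.13² + 0.22² + 0.22² + 0.21² = 0.0025 + 0.0289 + 0.0169 + 0.0484 + 0.0484 + 0.0441 = 0.1892
O = 0.1631 / √(0.2442 × 0.1892) = 0.1631 / 0.21495 = 0.7588
O = 0.7588 > 0.3 → Yes.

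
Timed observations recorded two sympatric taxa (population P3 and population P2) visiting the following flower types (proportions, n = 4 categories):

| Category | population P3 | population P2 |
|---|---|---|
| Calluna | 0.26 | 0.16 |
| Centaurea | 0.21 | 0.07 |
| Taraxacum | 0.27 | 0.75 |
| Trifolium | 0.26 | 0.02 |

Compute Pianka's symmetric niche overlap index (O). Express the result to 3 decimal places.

Σ p₁ᵢp₂ᵢ = 0.0416 + 0.0147 + 0.2025 + 0.0052 = 0.2640
Σp_1ᵢ² = 0.26² + 0.21² + 0.27² + 0.26² = 0.0676 + 0.0441 + 0.0729 + 0.0676 = 0.2522
Σp_2ᵢ² = 0.16² + 0.07² + 0.75² + 0.02² = 0.0256 + 0.0049 + 0.5625 + 0.0004 = 0.5934
O = 0.2640 / √(0.2522 × 0.5934) = 0.2640 / 0.386853 = 0.68243

0.682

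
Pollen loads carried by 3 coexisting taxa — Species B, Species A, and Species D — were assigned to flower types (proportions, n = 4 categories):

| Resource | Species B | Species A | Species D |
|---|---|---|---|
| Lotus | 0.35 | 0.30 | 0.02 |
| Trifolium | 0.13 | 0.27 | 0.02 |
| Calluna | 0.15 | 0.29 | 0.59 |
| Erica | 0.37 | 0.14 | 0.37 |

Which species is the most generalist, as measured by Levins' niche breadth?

Σp_Bᵢ² = 0.35² + 0.13² + 0.15² + 0.37² = 0.1225 + 0.0169 + 0.0225 + 0.1369 = 0.2988
B_B = 1 / 0.2988 = 3.3467
Σp_Aᵢ² = 0.30² + 0.27² + 0.29² + 0.14² = 0.0900 + 0.0729 + 0.0841 + 0.0196 = 0.2666
B_A = 1 / 0.2666 = 3.7509
Σp_Dᵢ² = 0.02² + 0.02² + 0.59² + 0.37² = 0.0004 + 0.0004 + 0.3481 + 0.1369 = 0.4858
B_D = 1 / 0.4858 = 2.0585
Highest B → broadest niche (most generalist): Species A (B = 3.75).

Species A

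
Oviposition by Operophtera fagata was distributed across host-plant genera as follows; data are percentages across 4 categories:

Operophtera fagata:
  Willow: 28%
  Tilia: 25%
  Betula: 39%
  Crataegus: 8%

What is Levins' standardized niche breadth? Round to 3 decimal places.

0.780

Convert percentages to proportions (divide by 100).
Σpᵢ² = 0.28² + 0.25² + 0.39² + 0.08² = 0.0784 + 0.0625 + 0.1521 + 0.0064 = 0.2994
B = 1 / 0.2994 = 3.34001
Bₛ = (B − 1)/(n − 1) = (3.34001 − 1)/(4 − 1) = 2.34001/3 = 0.78000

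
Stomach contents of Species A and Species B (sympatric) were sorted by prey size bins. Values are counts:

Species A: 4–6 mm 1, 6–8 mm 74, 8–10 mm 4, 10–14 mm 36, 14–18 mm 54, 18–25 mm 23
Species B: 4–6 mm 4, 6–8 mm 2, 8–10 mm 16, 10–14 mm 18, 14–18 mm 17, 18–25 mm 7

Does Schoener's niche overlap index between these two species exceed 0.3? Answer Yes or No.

Proportions for Species A (n=192): 1/192=0.0052, 74/192=0.3854, 4/192=0.0208, 36/192=0.1875, 54/192=0.2813, 23/192=0.1198
Proportions for Species B (n=64): 4/64=0.0625, 2/64=0.0313, 16/64=0.2500, 18/64=0.2813, 17/64=0.2656, 7/64=0.1094
Σ|p₁ᵢ − p₂ᵢ| = 0.0573 + 0.3541 + 0.2292 + 0.0938 + 0.0157 + 0.0104 = 0.7605
D = 1 − ½ × 0.7605 = 1 − 0.38025 = 0.61975
D = 0.61975 > 0.3 → Yes.

Yes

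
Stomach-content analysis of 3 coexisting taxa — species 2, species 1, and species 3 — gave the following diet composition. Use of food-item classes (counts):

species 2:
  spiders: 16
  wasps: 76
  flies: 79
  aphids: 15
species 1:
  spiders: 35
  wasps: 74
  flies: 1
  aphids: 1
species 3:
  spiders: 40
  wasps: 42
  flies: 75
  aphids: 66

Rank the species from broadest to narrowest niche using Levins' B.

Proportions for species 2 (n=186): 16/186=0.0860, 76/186=0.4086, 79/186=0.4247, 15/186=0.0806
Proportions for species 1 (n=111): 35/111=0.3153, 74/111=0.6667, 1/111=0.0090, 1/111=0.0090
Proportions for species 3 (n=223): 40/223=0.1794, 42/223=0.1883, 75/223=0.3363, 66/223=0.2960
Σp_2ᵢ² = 0.0860² + 0.4086² + 0.4247² + 0.0806² = 0.007396 + 0.166954 + 0.180370 + 0.006496 = 0.361216
B_2 = 1 / 0.361216 = 2.7684
Σp_1ᵢ² = 0.3153² + 0.6667² + 0.0090² + 0.0090² = 0.099414 + 0.444489 + 0.000081 + 0.000081 = 0.544065
B_1 = 1 / 0.544065 = 1.8380
Σp_3ᵢ² = 0.1794² + 0.1883² + 0.3363² + 0.2960² = 0.032184 + 0.035457 + 0.113098 + 0.087616 = 0.268355
B_3 = 1 / 0.268355 = 3.7264
Ranking by B (broadest → narrowest): species 3 (3.73) > species 2 (2.77) > species 1 (1.84)

species 3 > species 2 > species 1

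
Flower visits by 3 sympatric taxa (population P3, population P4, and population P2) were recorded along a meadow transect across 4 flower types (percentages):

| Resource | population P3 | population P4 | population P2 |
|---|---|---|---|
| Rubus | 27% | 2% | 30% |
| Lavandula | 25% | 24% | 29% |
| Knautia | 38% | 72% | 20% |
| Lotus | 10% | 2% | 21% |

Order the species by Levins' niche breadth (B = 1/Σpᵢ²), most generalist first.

population P2 > population P3 > population P4

Convert percentages to proportions (divide by 100).
Σp_P3ᵢ² = 0.27² + 0.25² + 0.38² + 0.10² = 0.0729 + 0.0625 + 0.1444 + 0.0100 = 0.2898
B_P3 = 1 / 0.2898 = 3.4507
Σp_P4ᵢ² = 0.02² + 0.24² + 0.72² + 0.02² = 0.0004 + 0.0576 + 0.5184 + 0.0004 = 0.5768
B_P4 = 1 / 0.5768 = 1.7337
Σp_P2ᵢ² = 0.30² + 0.29² + 0.20² + 0.21² = 0.0900 + 0.0841 + 0.0400 + 0.0441 = 0.2582
B_P2 = 1 / 0.2582 = 3.8730
Ranking by B (broadest → narrowest): population P2 (3.87) > population P3 (3.45) > population P4 (1.73)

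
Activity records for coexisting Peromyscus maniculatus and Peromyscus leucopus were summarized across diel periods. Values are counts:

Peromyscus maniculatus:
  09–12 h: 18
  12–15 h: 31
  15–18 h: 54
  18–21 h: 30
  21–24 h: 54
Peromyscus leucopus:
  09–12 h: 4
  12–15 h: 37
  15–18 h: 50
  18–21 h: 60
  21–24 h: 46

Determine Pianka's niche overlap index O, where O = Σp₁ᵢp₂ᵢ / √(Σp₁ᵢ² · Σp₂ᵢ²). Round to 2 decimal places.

0.93

Proportions for Peromyscus maniculatus (n=187): 18/187=0.0963, 31/187=0.1658, 54/187=0.2888, 30/187=0.1604, 54/187=0.2888
Proportions for Peromyscus leucopus (n=197): 4/197=0.0203, 37/197=0.1878, 50/197=0.2538, 60/197=0.3046, 46/197=0.2335
Σ p₁ᵢp₂ᵢ = 0.001955 + 0.031137 + 0.073297 + 0.048858 + 0.067435 = 0.222682
Σp_1ᵢ² = 0.0963² + 0.1658² + 0.2888² + 0.1604² + 0.2888² = 0.009274 + 0.027490 + 0.083405 + 0.025728 + 0.083405 = 0.229302
Σp_2ᵢ² = 0.0203² + 0.1878² + 0.2538² + 0.3046² + 0.2335² = 0.000412 + 0.035269 + 0.064414 + 0.092781 + 0.054522 = 0.247398
O = 0.222682 / √(0.229302 × 0.247398) = 0.222682 / 0.2381782 = 0.9349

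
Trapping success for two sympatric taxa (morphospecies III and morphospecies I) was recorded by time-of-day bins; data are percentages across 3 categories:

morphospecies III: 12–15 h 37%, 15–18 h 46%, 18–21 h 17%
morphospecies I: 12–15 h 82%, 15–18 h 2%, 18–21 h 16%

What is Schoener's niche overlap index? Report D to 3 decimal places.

Convert percentages to proportions (divide by 100).
Σ|p₁ᵢ − p₂ᵢ| = 0.45 + 0.44 + 0.01 = 0.90
D = 1 − ½ × 0.90 = 1 − 0.450 = 0.55000

0.550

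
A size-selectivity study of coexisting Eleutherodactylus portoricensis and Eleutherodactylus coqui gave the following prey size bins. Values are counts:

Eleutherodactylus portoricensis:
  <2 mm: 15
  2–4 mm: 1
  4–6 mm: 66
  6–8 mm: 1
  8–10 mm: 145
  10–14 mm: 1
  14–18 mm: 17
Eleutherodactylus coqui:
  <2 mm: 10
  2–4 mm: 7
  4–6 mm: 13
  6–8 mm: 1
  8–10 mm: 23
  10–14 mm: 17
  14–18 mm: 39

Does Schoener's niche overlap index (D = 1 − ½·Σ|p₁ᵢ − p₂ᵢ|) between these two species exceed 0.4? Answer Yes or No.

Proportions for Eleutherodactylus portoricensis (n=246): 15/246=0.0610, 1/246=0.0041, 66/246=0.2683, 1/246=0.0041, 145/246=0.5894, 1/246=0.0041, 17/246=0.0691
Proportions for Eleutherodactylus coqui (n=110): 10/110=0.0909, 7/110=0.0636, 13/110=0.1182, 1/110=0.0091, 23/110=0.2091, 17/110=0.1545, 39/110=0.3545
Σ|p₁ᵢ − p₂ᵢ| = 0.0299 + 0.0595 + 0.1501 + 0.0050 + 0.3803 + 0.1504 + 0.2854 = 1.0606
D = 1 − ½ × 1.0606 = 1 − 0.53030 = 0.46970
D = 0.46970 > 0.4 → Yes.

Yes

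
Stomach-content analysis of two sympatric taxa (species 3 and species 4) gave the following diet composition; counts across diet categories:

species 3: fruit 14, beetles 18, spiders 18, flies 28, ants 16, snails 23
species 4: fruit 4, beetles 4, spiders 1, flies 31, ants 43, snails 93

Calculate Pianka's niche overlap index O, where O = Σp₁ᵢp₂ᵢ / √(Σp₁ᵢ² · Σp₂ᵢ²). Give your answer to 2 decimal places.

0.73

Proportions for species 3 (n=117): 14/117=0.1197, 18/117=0.1538, 18/117=0.1538, 28/117=0.2393, 16/117=0.1368, 23/117=0.1966
Proportions for species 4 (n=176): 4/176=0.0227, 4/176=0.0227, 1/176=0.0057, 31/176=0.1761, 43/176=0.2443, 93/176=0.5284
Σ p₁ᵢp₂ᵢ = 0.002717 + 0.003491 + 0.000877 + 0.042141 + 0.033420 + 0.103883 = 0.186529
Σp_1ᵢ² = 0.1197² + 0.1538² + 0.1538² + 0.2393² + 0.1368² + 0.1966² = 0.014328 + 0.023654 + 0.023654 + 0.057264 + 0.018714 + 0.038652 = 0.176266
Σp_2ᵢ² = 0.0227² + 0.0227² + 0.0057² + 0.1761² + 0.2443² + 0.5284² = 0.000515 + 0.000515 + 0.000032 + 0.031011 + 0.059682 + 0.279207 = 0.370962
O = 0.186529 / √(0.176266 × 0.370962) = 0.186529 / 0.2557108 = 0.7295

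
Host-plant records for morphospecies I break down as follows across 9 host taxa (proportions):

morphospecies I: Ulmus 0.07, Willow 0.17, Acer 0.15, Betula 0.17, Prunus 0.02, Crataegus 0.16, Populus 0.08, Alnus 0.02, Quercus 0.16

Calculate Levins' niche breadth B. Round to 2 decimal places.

Σpᵢ² = 0.07² + 0.17² + 0.15² + 0.17² + 0.02² + 0.16² + 0.08² + 0.02² + 0.16² = 0.0049 + 0.0289 + 0.0225 + 0.0289 + 0.0004 + 0.0256 + 0.0064 + 0.0004 + 0.0256 = 0.1436
B = 1 / 0.1436 = 6.9638

6.96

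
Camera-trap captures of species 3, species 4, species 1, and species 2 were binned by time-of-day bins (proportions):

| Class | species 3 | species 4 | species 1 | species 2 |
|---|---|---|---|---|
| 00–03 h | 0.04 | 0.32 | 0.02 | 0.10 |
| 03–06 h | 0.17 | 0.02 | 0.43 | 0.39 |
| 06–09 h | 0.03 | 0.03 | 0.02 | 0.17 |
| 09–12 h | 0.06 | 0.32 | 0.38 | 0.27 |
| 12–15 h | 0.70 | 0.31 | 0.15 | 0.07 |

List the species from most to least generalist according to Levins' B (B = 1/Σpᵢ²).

Σp_3ᵢ² = 0.04² + 0.17² + 0.03² + 0.06² + 0.70² = 0.0016 + 0.0289 + 0.0009 + 0.0036 + 0.4900 = 0.5250
B_3 = 1 / 0.5250 = 1.9048
Σp_4ᵢ² = 0.32² + 0.02² + 0.03² + 0.32² + 0.31² = 0.1024 + 0.0004 + 0.0009 + 0.1024 + 0.0961 = 0.3022
B_4 = 1 / 0.3022 = 3.3091
Σp_1ᵢ² = 0.02² + 0.43² + 0.02² + 0.38² + 0.15² = 0.0004 + 0.1849 + 0.0004 + 0.1444 + 0.0225 = 0.3526
B_1 = 1 / 0.3526 = 2.8361
Σp_2ᵢ² = 0.10² + 0.39² + 0.17² + 0.27² + 0.07² = 0.0100 + 0.1521 + 0.0289 + 0.0729 + 0.0049 = 0.2688
B_2 = 1 / 0.2688 = 3.7202
Ranking by B (broadest → narrowest): species 2 (3.72) > species 4 (3.31) > species 1 (2.84) > species 3 (1.90)

species 2 > species 4 > species 1 > species 3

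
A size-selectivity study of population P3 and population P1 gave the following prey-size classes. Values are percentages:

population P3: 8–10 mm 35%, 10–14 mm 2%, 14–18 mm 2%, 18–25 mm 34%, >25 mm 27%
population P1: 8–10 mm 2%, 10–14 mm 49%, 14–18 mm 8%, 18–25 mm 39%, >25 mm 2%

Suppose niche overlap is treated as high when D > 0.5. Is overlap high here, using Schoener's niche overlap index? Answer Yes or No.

No

Convert percentages to proportions (divide by 100).
Σ|p₁ᵢ − p₂ᵢ| = 0.33 + 0.47 + 0.06 + 0.05 + 0.25 = 1.16
D = 1 − ½ × 1.16 = 1 − 0.580 = 0.4200
D = 0.4200 < 0.5 → No.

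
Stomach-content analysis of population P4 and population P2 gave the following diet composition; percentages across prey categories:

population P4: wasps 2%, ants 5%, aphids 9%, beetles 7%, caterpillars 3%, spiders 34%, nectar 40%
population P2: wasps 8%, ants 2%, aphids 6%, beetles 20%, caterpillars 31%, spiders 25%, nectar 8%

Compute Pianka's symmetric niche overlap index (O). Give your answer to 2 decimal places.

Convert percentages to proportions (divide by 100).
Σ p₁ᵢp₂ᵢ = 0.0016 + 0.0010 + 0.0054 + 0.0140 + 0.0093 + 0.0850 + 0.0320 = 0.1483
Σp_1ᵢ² = 0.02² + 0.05² + 0.09² + 0.07² + 0.03² + 0.34² + 0.40² = 0.0004 + 0.0025 + 0.0081 + 0.0049 + 0.0009 + 0.1156 + 0.1600 = 0.2924
Σp_2ᵢ² = 0.08² + 0.02² + 0.06² + 0.20² + 0.31² + 0.25² + 0.08² = 0.0064 + 0.0004 + 0.0036 + 0.0400 + 0.0961 + 0.0625 + 0.0064 = 0.2154
O = 0.1483 / √(0.2924 × 0.2154) = 0.1483 / 0.25096 = 0.5909

0.59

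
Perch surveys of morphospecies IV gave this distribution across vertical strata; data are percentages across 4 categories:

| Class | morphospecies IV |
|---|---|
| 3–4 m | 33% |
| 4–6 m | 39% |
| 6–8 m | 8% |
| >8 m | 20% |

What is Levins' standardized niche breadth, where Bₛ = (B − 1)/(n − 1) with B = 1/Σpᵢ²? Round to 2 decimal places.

0.75

Convert percentages to proportions (divide by 100).
Σpᵢ² = 0.33² + 0.39² + 0.08² + 0.20² = 0.1089 + 0.1521 + 0.0064 + 0.0400 = 0.3074
B = 1 / 0.3074 = 3.2531
Bₛ = (B − 1)/(n − 1) = (3.2531 − 1)/(4 − 1) = 2.2531/3 = 0.7510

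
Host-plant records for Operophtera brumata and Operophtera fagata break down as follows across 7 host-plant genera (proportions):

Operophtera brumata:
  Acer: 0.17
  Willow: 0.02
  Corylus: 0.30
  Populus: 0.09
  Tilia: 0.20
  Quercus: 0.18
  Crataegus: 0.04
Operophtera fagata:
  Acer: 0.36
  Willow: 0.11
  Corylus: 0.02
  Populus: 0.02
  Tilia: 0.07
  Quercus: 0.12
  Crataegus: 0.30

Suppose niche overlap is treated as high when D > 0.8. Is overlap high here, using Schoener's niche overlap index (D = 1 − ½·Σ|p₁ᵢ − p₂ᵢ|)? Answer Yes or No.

Σ|p₁ᵢ − p₂ᵢ| = 0.19 + 0.09 + 0.28 + 0.07 + 0.13 + 0.06 + 0.26 = 1.08
D = 1 − ½ × 1.08 = 1 − 0.540 = 0.4600
D = 0.4600 < 0.8 → No.

No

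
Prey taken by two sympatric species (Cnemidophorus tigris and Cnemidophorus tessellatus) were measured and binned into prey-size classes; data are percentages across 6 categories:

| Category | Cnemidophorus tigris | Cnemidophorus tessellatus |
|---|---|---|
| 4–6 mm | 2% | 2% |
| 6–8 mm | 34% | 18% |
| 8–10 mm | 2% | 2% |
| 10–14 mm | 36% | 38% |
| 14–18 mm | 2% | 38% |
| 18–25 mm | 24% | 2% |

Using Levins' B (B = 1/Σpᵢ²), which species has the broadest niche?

Convert percentages to proportions (divide by 100).
Σp_tigrᵢ² = 0.02² + 0.34² + 0.02² + 0.36² + 0.02² + 0.24² = 0.0004 + 0.1156 + 0.0004 + 0.1296 + 0.0004 + 0.0576 = 0.3040
B_tigr = 1 / 0.3040 = 3.2895
Σp_tessᵢ² = 0.02² + 0.18² + 0.02² + 0.38² + 0.38² + 0.02² = 0.0004 + 0.0324 + 0.0004 + 0.1444 + 0.1444 + 0.0004 = 0.3224
B_tess = 1 / 0.3224 = 3.1017
Highest B → broadest niche (most generalist): Cnemidophorus tigris (B = 3.29).

Cnemidophorus tigris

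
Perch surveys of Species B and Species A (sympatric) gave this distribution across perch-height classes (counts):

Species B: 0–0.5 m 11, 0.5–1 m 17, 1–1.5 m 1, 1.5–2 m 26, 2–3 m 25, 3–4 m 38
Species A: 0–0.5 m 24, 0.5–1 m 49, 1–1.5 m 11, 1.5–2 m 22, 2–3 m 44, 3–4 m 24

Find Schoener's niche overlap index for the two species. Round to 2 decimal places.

0.72

Proportions for Species B (n=118): 11/118=0.0932, 17/118=0.1441, 1/118=0.0085, 26/118=0.2203, 25/118=0.2119, 38/118=0.3220
Proportions for Species A (n=174): 24/174=0.1379, 49/174=0.2816, 11/174=0.0632, 22/174=0.1264, 44/174=0.2529, 24/174=0.1379
Σ|p₁ᵢ − p₂ᵢ| = 0.0447 + 0.1375 + 0.0547 + 0.0939 + 0.0410 + 0.1841 = 0.5559
D = 1 − ½ × 0.5559 = 1 − 0.27795 = 0.72205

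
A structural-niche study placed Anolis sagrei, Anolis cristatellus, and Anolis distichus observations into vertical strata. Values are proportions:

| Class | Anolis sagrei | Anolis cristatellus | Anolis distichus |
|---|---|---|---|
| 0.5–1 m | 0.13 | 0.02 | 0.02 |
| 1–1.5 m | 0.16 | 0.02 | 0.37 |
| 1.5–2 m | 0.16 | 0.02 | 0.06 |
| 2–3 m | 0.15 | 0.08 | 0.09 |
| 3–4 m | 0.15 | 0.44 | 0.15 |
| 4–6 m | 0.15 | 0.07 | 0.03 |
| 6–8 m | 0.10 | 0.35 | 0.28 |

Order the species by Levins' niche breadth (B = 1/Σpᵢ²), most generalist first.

Anolis sagrei > Anolis distichus > Anolis cristatellus

Σp_sagrᵢ² = 0.13² + 0.16² + 0.16² + 0.15² + 0.15² + 0.15² + 0.10² = 0.0169 + 0.0256 + 0.0256 + 0.0225 + 0.0225 + 0.0225 + 0.0100 = 0.1456
B_sagr = 1 / 0.1456 = 6.8681
Σp_crisᵢ² = 0.02² + 0.02² + 0.02² + 0.08² + 0.44² + 0.07² + 0.35² = 0.0004 + 0.0004 + 0.0004 + 0.0064 + 0.1936 + 0.0049 + 0.1225 = 0.3286
B_cris = 1 / 0.3286 = 3.0432
Σp_distᵢ² = 0.02² + 0.37² + 0.06² + 0.09² + 0.15² + 0.03² + 0.28² = 0.0004 + 0.1369 + 0.0036 + 0.0081 + 0.0225 + 0.0009 + 0.0784 = 0.2508
B_dist = 1 / 0.2508 = 3.9872
Ranking by B (broadest → narrowest): Anolis sagrei (6.87) > Anolis distichus (3.99) > Anolis cristatellus (3.04)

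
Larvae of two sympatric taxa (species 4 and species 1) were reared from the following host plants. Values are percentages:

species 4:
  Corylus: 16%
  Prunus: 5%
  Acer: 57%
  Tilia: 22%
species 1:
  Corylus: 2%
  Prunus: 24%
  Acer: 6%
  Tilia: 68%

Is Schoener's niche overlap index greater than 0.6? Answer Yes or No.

Convert percentages to proportions (divide by 100).
Σ|p₁ᵢ − p₂ᵢ| = 0.14 + 0.19 + 0.51 + 0.46 = 1.30
D = 1 − ½ × 1.30 = 1 − 0.650 = 0.3500
D = 0.3500 < 0.6 → No.

No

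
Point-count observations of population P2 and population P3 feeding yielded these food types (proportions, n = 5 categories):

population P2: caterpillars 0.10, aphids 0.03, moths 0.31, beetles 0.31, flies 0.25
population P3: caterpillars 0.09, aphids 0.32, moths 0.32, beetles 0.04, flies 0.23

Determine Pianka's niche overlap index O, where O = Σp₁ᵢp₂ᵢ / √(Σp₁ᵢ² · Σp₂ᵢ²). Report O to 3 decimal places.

Σ p₁ᵢp₂ᵢ = 0.0090 + 0.0096 + 0.0992 + 0.0124 + 0.0575 = 0.1877
Σp_1ᵢ² = 0.10² + 0.03² + 0.31² + 0.31² + 0.25² = 0.0100 + 0.0009 + 0.0961 + 0.0961 + 0.0625 = 0.2656
Σp_2ᵢ² = 0.09² + 0.32² + 0.32² + 0.04² + 0.23² = 0.0081 + 0.1024 + 0.1024 + 0.0016 + 0.0529 = 0.2674
O = 0.1877 / √(0.2656 × 0.2674) = 0.1877 / 0.266498 = 0.70432

0.704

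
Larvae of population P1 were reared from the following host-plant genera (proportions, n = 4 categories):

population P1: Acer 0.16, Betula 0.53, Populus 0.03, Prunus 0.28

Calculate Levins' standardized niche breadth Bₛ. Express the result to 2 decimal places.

Σpᵢ² = 0.16² + 0.53² + 0.03² + 0.28² = 0.0256 + 0.2809 + 0.0009 + 0.0784 = 0.3858
B = 1 / 0.3858 = 2.5920
Bₛ = (B − 1)/(n − 1) = (2.5920 − 1)/(4 − 1) = 1.5920/3 = 0.5307

0.53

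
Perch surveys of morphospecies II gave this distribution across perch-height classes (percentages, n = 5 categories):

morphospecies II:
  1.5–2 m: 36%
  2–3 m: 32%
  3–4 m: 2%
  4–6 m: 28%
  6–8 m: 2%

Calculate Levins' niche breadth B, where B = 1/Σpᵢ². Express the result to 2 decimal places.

3.21

Convert percentages to proportions (divide by 100).
Σpᵢ² = 0.36² + 0.32² + 0.02² + 0.28² + 0.02² = 0.1296 + 0.1024 + 0.0004 + 0.0784 + 0.0004 = 0.3112
B = 1 / 0.3112 = 3.2134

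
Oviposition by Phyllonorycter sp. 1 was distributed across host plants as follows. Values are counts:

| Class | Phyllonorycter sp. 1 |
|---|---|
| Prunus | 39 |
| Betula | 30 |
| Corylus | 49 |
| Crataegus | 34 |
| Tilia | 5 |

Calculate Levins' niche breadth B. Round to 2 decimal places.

4.11

Proportions for Phyllonorycter sp. 1 (n=157): 39/157=0.2484, 30/157=0.1911, 49/157=0.3121, 34/157=0.2166, 5/157=0.0318
Σpᵢ² = 0.2484² + 0.1911² + 0.3121² + 0.2166² + 0.0318² = 0.061703 + 0.036519 + 0.097406 + 0.046916 + 0.001011 = 0.243555
B = 1 / 0.243555 = 4.1058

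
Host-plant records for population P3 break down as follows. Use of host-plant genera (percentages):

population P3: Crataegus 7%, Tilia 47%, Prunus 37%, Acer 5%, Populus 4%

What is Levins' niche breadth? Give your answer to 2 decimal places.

2.73

Convert percentages to proportions (divide by 100).
Σpᵢ² = 0.07² + 0.47² + 0.37² + 0.05² + 0.04² = 0.0049 + 0.2209 + 0.1369 + 0.0025 + 0.0016 = 0.3668
B = 1 / 0.3668 = 2.7263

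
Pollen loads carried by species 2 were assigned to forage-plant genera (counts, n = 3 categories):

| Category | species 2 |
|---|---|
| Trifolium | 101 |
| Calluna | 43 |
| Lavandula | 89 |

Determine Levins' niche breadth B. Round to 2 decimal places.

Proportions for species 2 (n=233): 101/233=0.4335, 43/233=0.1845, 89/233=0.3820
Σpᵢ² = 0.4335² + 0.1845² + 0.3820² = 0.187922 + 0.034040 + 0.145924 = 0.367886
B = 1 / 0.367886 = 2.7182

2.72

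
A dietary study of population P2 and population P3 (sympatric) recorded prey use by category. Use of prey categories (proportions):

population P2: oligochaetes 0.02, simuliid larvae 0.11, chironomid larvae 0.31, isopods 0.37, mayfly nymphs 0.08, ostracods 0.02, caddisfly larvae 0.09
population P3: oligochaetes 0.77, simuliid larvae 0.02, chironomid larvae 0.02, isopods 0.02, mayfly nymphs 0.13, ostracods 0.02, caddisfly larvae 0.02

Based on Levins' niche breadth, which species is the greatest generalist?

Σp_P2ᵢ² = 0.02² + 0.11² + 0.31² + 0.37² + 0.08² + 0.02² + 0.09² = 0.0004 + 0.0121 + 0.0961 + 0.1369 + 0.0064 + 0.0004 + 0.0081 = 0.2604
B_P2 = 1 / 0.2604 = 3.8402
Σp_P3ᵢ² = 0.77² + 0.02² + 0.02² + 0.02² + 0.13² + 0.02² + 0.02² = 0.5929 + 0.0004 + 0.0004 + 0.0004 + 0.0169 + 0.0004 + 0.0004 = 0.6118
B_P3 = 1 / 0.6118 = 1.6345
Highest B → broadest niche (most generalist): population P2 (B = 3.84).

population P2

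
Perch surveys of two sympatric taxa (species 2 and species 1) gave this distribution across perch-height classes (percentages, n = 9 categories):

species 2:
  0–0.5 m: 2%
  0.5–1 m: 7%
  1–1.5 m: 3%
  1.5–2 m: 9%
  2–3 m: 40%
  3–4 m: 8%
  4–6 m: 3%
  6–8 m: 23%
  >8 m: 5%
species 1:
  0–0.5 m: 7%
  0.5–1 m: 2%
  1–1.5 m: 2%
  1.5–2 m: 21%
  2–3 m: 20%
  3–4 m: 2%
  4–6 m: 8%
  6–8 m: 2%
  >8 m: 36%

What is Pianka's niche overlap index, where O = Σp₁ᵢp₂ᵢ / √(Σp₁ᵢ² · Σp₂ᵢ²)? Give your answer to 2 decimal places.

Convert percentages to proportions (divide by 100).
Σ p₁ᵢp₂ᵢ = 0.0014 + 0.0014 + 0.0006 + 0.0189 + 0.0800 + 0.0016 + 0.0024 + 0.0046 + 0.0180 = 0.1289
Σp_1ᵢ² = 0.02² + 0.07² + 0.03² + 0.09² + 0.40² + 0.08² + 0.03² + 0.23² + 0.05² = 0.0004 + 0.0049 + 0.0009 + 0.0081 + 0.1600 + 0.0064 + 0.0009 + 0.0529 + 0.0025 = 0.2370
Σp_2ᵢ² = 0.07² + 0.02² + 0.02² + 0.21² + 0.20² + 0.02² + 0.08² + 0.02² + 0.36² = 0.0049 + 0.0004 + 0.0004 + 0.0441 + 0.0400 + 0.0004 + 0.0064 + 0.0004 + 0.1296 = 0.2266
O = 0.1289 / √(0.2370 × 0.2266) = 0.1289 / 0.23174 = 0.5562

0.56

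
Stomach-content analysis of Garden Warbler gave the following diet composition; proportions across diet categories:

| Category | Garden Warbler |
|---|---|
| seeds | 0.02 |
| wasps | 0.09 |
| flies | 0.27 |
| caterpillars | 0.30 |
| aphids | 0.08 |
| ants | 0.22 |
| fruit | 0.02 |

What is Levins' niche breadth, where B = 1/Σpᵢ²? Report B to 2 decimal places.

4.41

Σpᵢ² = 0.02² + 0.09² + 0.27² + 0.30² + 0.08² + 0.22² + 0.02² = 0.0004 + 0.0081 + 0.0729 + 0.0900 + 0.0064 + 0.0484 + 0.0004 = 0.2266
B = 1 / 0.2266 = 4.4131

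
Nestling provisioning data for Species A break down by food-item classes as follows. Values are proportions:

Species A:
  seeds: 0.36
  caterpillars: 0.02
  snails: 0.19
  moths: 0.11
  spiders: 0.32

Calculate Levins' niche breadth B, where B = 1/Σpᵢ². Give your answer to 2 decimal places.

Σpᵢ² = 0.36² + 0.02² + 0.19² + 0.11² + 0.32² = 0.1296 + 0.0004 + 0.0361 + 0.0121 + 0.1024 = 0.2806
B = 1 / 0.2806 = 3.5638

3.56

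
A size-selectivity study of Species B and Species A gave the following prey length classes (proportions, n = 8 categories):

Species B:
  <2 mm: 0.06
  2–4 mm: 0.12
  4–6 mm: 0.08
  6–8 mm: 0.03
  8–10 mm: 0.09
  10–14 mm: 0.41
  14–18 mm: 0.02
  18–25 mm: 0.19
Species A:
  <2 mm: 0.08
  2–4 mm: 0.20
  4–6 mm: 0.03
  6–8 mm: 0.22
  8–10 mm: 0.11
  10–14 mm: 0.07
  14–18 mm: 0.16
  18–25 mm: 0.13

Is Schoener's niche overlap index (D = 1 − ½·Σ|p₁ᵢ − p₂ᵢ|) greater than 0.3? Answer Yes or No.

Yes

Σ|p₁ᵢ − p₂ᵢ| = 0.02 + 0.08 + 0.05 + 0.19 + 0.02 + 0.34 + 0.14 + 0.06 = 0.90
D = 1 − ½ × 0.90 = 1 − 0.450 = 0.5500
D = 0.5500 > 0.3 → Yes.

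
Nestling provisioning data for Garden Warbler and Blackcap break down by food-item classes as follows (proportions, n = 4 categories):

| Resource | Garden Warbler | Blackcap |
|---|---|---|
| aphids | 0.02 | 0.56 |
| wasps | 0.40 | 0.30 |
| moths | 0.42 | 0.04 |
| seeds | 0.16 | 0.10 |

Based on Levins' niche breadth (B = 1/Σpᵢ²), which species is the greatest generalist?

Garden Warbler

Σp_Warbᵢ² = 0.02² + 0.40² + 0.42² + 0.16² = 0.0004 + 0.1600 + 0.1764 + 0.0256 = 0.3624
B_Warb = 1 / 0.3624 = 2.7594
Σp_Blacᵢ² = 0.56² + 0.30² + 0.04² + 0.10² = 0.3136 + 0.0900 + 0.0016 + 0.0100 = 0.4152
B_Blac = 1 / 0.4152 = 2.4085
Highest B → broadest niche (most generalist): Garden Warbler (B = 2.76).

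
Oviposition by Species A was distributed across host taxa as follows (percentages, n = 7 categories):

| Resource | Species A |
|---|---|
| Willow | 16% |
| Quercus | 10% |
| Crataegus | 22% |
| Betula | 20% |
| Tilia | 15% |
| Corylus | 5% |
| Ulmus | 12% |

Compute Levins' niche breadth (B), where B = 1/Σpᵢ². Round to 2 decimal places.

6.12

Convert percentages to proportions (divide by 100).
Σpᵢ² = 0.16² + 0.10² + 0.22² + 0.20² + 0.15² + 0.05² + 0.12² = 0.0256 + 0.0100 + 0.0484 + 0.0400 + 0.0225 + 0.0025 + 0.0144 = 0.1634
B = 1 / 0.1634 = 6.1200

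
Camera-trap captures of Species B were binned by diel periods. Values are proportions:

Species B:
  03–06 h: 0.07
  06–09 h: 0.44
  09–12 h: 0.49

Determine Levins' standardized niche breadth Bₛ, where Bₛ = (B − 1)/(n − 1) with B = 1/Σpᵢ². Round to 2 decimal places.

Σpᵢ² = 0.07² + 0.44² + 0.49² = 0.0049 + 0.1936 + 0.2401 = 0.4386
B = 1 / 0.4386 = 2.2800
Bₛ = (B − 1)/(n − 1) = (2.2800 − 1)/(3 − 1) = 1.2800/2 = 0.6400

0.64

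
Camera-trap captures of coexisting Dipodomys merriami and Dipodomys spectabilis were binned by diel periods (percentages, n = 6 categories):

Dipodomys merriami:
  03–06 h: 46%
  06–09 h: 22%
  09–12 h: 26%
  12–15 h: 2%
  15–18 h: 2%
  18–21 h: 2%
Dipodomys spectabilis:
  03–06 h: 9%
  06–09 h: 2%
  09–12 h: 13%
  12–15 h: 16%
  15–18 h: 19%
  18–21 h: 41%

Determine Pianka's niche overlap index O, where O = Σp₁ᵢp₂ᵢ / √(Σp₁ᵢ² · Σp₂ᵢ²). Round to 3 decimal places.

0.327

Convert percentages to proportions (divide by 100).
Σ p₁ᵢp₂ᵢ = 0.0414 + 0.0044 + 0.0338 + 0.0032 + 0.0038 + 0.0082 = 0.0948
Σp_1ᵢ² = 0.46² + 0.22² + 0.26² + 0.02² + 0.02² + 0.02² = 0.2116 + 0.0484 + 0.0676 + 0.0004 + 0.0004 + 0.0004 = 0.3288
Σp_2ᵢ² = 0.09² + 0.02² + 0.13² + 0.16² + 0.19² + 0.41² = 0.0081 + 0.0004 + 0.0169 + 0.0256 + 0.0361 + 0.1681 = 0.2552
O = 0.0948 / √(0.3288 × 0.2552) = 0.0948 / 0.289672 = 0.32727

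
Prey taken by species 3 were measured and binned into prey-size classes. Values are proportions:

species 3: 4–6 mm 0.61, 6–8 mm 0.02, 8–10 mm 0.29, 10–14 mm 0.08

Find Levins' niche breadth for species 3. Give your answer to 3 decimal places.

2.160

Σpᵢ² = 0.61² + 0.02² + 0.29² + 0.08² = 0.3721 + 0.0004 + 0.0841 + 0.0064 = 0.4630
B = 1 / 0.4630 = 2.15983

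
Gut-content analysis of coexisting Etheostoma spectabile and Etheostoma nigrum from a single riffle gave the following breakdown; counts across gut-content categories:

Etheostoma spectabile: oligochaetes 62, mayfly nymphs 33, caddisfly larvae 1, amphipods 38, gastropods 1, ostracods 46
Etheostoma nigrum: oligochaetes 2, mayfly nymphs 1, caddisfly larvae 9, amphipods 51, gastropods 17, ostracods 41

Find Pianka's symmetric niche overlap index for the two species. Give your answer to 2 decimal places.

0.64

Proportions for Etheostoma spectabile (n=181): 62/181=0.3425, 33/181=0.1823, 1/181=0.0055, 38/181=0.2099, 1/181=0.0055, 46/181=0.2541
Proportions for Etheostoma nigrum (n=121): 2/121=0.0165, 1/121=0.0083, 9/121=0.0744, 51/121=0.4215, 17/121=0.1405, 41/121=0.3388
Σ p₁ᵢp₂ᵢ = 0.005651 + 0.001513 + 0.000409 + 0.088473 + 0.000773 + 0.086089 = 0.182908
Σp_1ᵢ² = 0.3425² + 0.1823² + 0.0055² + 0.2099² + 0.0055² + 0.2541² = 0.117306 + 0.033233 + 0.000030 + 0.044058 + 0.000030 + 0.064567 = 0.259224
Σp_2ᵢ² = 0.0165² + 0.0083² + 0.0744² + 0.4215² + 0.1405² + 0.3388² = 0.000272 + 0.000069 + 0.005535 + 0.177662 + 0.019740 + 0.114785 = 0.318063
O = 0.182908 / √(0.259224 × 0.318063) = 0.182908 / 0.2871403 = 0.6370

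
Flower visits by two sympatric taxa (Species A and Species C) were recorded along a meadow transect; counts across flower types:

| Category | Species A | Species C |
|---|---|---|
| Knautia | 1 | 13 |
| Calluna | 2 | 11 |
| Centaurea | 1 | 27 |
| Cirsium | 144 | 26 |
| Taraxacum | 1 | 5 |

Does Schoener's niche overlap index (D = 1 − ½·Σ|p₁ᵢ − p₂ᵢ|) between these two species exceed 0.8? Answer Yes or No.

No

Proportions for Species A (n=149): 1/149=0.0067, 2/149=0.0134, 1/149=0.0067, 144/149=0.9664, 1/149=0.0067
Proportions for Species C (n=82): 13/82=0.1585, 11/82=0.1341, 27/82=0.3293, 26/82=0.3171, 5/82=0.0610
Σ|p₁ᵢ − p₂ᵢ| = 0.1518 + 0.1207 + 0.3226 + 0.6493 + 0.0543 = 1.2987
D = 1 − ½ × 1.2987 = 1 − 0.64935 = 0.35065
D = 0.35065 < 0.8 → No.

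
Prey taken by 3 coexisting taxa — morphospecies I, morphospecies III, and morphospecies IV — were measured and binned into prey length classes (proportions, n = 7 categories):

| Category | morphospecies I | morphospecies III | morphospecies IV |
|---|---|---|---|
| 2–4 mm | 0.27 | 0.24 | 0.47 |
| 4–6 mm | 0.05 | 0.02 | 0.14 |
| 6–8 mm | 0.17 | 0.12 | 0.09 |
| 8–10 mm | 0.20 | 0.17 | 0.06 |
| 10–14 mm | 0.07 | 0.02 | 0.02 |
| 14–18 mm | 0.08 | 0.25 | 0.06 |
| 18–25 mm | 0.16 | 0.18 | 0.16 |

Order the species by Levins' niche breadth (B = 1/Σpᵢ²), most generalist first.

morphospecies I > morphospecies III > morphospecies IV

Σp_Iᵢ² = 0.27² + 0.05² + 0.17² + 0.20² + 0.07² + 0.08² + 0.16² = 0.0729 + 0.0025 + 0.0289 + 0.0400 + 0.0049 + 0.0064 + 0.0256 = 0.1812
B_I = 1 / 0.1812 = 5.5188
Σp_IIIᵢ² = 0.24² + 0.02² + 0.12² + 0.17² + 0.02² + 0.25² + 0.18² = 0.0576 + 0.0004 + 0.0144 + 0.0289 + 0.0004 + 0.0625 + 0.0324 = 0.1966
B_III = 1 / 0.1966 = 5.0865
Σp_IVᵢ² = 0.47² + 0.14² + 0.09² + 0.06² + 0.02² + 0.06² + 0.16² = 0.2209 + 0.0196 + 0.0081 + 0.0036 + 0.0004 + 0.0036 + 0.0256 = 0.2818
B_IV = 1 / 0.2818 = 3.5486
Ranking by B (broadest → narrowest): morphospecies I (5.52) > morphospecies III (5.09) > morphospecies IV (3.55)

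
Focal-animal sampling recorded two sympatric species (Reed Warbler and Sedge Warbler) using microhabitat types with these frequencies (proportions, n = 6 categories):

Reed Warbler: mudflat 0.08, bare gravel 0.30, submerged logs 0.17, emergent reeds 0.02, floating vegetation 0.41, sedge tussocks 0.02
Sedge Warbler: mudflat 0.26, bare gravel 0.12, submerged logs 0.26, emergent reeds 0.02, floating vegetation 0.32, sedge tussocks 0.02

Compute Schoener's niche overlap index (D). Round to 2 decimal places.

Σ|p₁ᵢ − p₂ᵢ| = 0.18 + 0.18 + 0.09 + 0.00 + 0.09 + 0.00 = 0.54
D = 1 − ½ × 0.54 = 1 − 0.270 = 0.7300

0.73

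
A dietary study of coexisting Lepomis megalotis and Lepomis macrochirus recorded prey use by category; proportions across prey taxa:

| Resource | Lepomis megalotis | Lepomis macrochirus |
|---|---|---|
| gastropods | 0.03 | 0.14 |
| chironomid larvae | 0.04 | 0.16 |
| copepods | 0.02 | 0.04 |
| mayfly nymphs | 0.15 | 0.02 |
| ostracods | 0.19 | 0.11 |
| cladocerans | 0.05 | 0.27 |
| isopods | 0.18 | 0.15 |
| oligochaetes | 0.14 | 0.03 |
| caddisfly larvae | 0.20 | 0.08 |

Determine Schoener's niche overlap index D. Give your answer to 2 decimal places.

Σ|p₁ᵢ − p₂ᵢ| = 0.11 + 0.12 + 0.02 + 0.13 + 0.08 + 0.22 + 0.03 + 0.11 + 0.12 = 0.94
D = 1 − ½ × 0.94 = 1 − 0.470 = 0.5300

0.53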